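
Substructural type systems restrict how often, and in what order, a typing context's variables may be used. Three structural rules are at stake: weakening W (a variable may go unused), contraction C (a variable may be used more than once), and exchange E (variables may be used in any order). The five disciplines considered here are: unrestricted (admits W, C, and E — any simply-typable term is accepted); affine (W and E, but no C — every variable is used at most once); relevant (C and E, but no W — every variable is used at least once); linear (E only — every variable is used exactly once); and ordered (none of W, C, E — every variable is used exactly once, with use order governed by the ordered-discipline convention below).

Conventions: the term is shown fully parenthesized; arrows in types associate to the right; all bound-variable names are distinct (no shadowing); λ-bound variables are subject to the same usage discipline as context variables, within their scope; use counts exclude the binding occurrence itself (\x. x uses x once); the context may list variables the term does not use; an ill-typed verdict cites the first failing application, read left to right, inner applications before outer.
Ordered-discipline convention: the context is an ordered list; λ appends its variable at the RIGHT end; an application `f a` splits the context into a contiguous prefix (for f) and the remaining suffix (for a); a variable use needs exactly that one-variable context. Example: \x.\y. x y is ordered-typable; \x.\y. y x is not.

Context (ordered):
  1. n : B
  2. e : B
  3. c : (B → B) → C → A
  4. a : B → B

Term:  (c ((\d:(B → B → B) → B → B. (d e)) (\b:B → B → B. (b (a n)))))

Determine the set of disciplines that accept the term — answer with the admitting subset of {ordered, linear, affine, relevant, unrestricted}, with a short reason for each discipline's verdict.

admitted by: none
variable uses: n=1; e=1; c=1; a=1; d [bound]=1; b [bound]=1
order of uses: c, d, e, b, a, n
typing: ill-typed: a function awaiting B → B → B gets B
ordered ✗ (fails simple typing)
linear ✗ (a type mismatch blocks all five)
affine ✗ (the type mismatch rejects it)
relevant ✗ (not simply typable)
unrestricted ✗ (fails simple typing)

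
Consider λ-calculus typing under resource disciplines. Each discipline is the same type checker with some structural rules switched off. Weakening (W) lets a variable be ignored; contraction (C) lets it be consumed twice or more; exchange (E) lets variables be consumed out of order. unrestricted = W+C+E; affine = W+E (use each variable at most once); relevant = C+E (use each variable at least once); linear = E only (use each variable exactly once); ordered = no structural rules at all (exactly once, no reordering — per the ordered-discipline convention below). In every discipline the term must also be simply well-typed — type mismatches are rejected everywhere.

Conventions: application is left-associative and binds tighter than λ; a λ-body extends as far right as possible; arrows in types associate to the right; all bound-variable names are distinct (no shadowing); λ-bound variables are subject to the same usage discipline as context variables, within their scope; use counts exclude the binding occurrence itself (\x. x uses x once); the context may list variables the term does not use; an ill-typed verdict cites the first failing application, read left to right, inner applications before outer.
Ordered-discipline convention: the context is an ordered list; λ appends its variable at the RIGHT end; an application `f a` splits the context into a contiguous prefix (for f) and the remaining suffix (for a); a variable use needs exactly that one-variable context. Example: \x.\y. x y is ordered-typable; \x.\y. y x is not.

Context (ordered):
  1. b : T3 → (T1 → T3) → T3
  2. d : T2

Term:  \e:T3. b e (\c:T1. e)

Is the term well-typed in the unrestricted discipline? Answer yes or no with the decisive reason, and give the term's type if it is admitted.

yes — simply typable at T3 → T3; W, C, E all held; term : T3 → T3
use counts: b: 1×, d: 0×, e (λ-bound): 2×, c (λ-bound): 0×
left-to-right use order: b, e, e
typing: the term checks, with type T3 → T3
summary: ordered ✗ | linear ✗ | affine ✗ | relevant ✗ | unrestricted ✓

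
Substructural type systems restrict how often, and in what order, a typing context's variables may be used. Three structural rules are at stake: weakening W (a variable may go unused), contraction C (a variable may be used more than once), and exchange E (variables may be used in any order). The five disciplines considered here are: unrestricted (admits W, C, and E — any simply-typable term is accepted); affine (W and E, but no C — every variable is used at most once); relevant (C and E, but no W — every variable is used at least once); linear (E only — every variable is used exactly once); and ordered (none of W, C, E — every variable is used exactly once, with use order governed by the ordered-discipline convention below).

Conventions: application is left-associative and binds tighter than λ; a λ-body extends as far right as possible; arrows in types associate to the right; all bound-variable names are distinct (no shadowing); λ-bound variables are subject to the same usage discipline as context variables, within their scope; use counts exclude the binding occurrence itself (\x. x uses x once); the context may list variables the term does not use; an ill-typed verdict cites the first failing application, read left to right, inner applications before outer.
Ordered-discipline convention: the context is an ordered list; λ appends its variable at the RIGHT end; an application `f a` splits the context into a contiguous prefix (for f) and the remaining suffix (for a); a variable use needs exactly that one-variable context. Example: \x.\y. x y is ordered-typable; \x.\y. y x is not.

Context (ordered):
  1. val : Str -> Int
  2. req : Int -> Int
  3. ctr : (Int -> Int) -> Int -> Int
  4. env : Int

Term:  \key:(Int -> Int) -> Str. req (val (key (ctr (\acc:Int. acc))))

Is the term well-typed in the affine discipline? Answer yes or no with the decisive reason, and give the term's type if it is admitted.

yes — no duplicate uses among val, req, ctr, env, key, acc; term : ((Int -> Int) -> Str) -> Int
usage: val ×1; req ×1; ctr ×1; env ×0; key (bound) ×1; acc (bound) ×1
uses in reading order: req, val, key, ctr, acc
typing: well-typed at ((Int -> Int) -> Str) -> Int
all disciplines: ordered ✗; linear ✗; affine ✓; relevant ✗; unrestricted ✓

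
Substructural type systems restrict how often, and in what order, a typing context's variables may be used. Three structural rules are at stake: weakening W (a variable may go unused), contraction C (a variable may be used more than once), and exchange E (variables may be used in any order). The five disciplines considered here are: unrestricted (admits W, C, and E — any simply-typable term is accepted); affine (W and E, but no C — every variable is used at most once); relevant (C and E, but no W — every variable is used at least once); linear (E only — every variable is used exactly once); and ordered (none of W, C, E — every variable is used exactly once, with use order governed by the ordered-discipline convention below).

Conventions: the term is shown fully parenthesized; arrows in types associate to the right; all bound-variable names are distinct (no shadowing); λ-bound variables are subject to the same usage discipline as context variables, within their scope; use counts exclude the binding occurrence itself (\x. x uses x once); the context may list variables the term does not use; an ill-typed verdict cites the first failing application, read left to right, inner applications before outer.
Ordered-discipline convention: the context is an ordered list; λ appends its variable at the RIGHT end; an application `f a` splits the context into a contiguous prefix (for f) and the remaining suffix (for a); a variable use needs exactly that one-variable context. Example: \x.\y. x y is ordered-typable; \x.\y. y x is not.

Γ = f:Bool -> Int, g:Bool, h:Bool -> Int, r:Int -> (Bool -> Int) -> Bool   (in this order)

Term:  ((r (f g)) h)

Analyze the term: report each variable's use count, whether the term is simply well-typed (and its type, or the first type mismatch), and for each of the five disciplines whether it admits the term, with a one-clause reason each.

use counts: f=1; g=1; h=1; r=1
use order (left to right): r, f, g, h
typing: ✓ — Bool
ordered: ✗ — needs exchange: uses follow r, f, g, h
linear: ✓ — exactly-once usage across f, g, h, r
affine: ✓ — f, g, h, r: no repeats, contraction unneeded
relevant: ✓ — at least one use each (f, g, h, r)
unrestricted: ✓ — simply typable at Bool; W, C, E all held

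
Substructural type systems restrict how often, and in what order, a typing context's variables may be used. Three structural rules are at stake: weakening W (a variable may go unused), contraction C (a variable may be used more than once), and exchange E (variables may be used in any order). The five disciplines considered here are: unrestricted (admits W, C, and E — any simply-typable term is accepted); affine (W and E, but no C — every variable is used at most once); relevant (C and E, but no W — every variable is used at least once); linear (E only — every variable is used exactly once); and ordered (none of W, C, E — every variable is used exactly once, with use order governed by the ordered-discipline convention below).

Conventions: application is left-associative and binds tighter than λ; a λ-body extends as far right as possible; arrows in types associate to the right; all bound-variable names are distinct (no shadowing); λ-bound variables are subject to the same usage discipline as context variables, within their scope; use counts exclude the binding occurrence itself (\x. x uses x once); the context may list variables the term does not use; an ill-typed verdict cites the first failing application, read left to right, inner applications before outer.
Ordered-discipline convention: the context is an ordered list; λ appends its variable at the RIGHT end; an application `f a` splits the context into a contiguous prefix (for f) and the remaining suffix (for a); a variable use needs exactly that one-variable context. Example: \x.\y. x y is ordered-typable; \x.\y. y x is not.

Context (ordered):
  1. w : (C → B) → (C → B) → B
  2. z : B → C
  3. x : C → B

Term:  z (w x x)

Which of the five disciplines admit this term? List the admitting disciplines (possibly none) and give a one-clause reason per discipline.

admitted in: relevant, unrestricted
use counts: w=1; z=1; x=2
use order (left to right): z, w, x, x
typing: well-typed at C
ordered ✗ (uses contraction: x ×2)
linear ✗ (uses contraction: x ×2)
affine ✗ (uses contraction: x ×2)
relevant ✓ (every one of w, z, x appears)
unrestricted ✓ (simply typable at C; W, C, E all held)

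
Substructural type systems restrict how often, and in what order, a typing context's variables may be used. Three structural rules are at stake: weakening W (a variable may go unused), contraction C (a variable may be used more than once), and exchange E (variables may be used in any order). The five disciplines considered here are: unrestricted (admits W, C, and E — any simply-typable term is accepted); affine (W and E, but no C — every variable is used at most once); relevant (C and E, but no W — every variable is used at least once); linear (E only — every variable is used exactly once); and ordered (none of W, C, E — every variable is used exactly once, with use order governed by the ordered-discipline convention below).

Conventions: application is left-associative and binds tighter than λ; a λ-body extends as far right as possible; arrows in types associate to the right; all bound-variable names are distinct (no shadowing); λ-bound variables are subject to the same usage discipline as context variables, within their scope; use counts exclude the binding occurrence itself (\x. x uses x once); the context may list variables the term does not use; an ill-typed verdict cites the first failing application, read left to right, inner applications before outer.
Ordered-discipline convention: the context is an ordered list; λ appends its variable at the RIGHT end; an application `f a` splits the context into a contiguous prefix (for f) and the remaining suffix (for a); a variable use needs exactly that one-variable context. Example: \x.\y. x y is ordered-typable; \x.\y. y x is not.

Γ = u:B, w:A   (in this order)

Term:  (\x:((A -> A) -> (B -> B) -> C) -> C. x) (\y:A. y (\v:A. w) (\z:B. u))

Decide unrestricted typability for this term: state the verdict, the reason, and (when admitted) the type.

no — the type mismatch rejects it
variable uses: u=1; w=1; x [bound]=1; y [bound]=1; v [bound]=0; z [bound]=0
uses in reading order: x, y, w, u
typing: ill-typed: non-arrow in function slot: A
across the five disciplines: ordered ✗, linear ✗, affine ✗, relevant ✗, unrestricted ✗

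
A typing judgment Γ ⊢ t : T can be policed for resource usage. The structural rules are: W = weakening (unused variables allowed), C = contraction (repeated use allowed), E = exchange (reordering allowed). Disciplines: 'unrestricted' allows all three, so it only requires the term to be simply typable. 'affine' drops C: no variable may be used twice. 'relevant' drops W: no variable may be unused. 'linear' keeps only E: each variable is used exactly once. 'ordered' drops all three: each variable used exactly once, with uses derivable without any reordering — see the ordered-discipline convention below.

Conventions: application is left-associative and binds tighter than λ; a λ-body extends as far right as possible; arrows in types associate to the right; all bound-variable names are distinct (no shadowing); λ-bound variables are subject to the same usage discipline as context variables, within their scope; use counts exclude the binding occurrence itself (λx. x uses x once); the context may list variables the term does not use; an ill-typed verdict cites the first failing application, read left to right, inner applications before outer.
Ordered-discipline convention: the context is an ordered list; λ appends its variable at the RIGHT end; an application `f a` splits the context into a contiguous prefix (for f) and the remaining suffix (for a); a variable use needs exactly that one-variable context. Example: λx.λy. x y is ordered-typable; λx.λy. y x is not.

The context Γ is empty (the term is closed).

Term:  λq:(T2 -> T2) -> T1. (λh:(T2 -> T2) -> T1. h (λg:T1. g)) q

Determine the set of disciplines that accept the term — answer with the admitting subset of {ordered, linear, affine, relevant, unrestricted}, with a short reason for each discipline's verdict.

admitting disciplines: none
usage: q (bound)=1; h (bound)=1; g (bound)=1
order of uses: h, g, q
typing: ill-typed: an argument T1 -> T1 mismatches the expected T2 -> T2
ordered ✗ (a type mismatch blocks all five)
linear ✗ (the type mismatch rejects it)
affine ✗ (not simply typable)
relevant ✗ (fails simple typing)
unrestricted ✗ (a type mismatch blocks all five)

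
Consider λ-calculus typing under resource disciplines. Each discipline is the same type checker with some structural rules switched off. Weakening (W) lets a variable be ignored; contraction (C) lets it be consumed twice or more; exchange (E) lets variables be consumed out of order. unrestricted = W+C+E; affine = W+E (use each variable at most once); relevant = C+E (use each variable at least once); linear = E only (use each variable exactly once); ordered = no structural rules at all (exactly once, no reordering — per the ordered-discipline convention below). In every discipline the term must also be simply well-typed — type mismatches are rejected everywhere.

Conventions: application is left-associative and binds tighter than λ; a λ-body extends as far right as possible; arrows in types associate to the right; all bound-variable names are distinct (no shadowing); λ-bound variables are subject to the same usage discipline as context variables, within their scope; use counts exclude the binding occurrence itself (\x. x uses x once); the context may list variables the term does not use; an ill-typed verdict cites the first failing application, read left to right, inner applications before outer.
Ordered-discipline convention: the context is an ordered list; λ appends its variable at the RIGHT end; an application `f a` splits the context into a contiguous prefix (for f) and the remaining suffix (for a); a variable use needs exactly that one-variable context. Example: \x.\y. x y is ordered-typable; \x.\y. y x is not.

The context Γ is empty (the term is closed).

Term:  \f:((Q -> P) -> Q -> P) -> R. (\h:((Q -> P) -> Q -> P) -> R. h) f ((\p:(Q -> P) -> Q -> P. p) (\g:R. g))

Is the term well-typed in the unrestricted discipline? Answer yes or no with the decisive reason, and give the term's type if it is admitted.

no — not simply typable
counts: f [bound]=1; h [bound]=1; p [bound]=1; g [bound]=1
order of uses: h, f, p, g
typing: ill-typed: a function awaiting (Q -> P) -> Q -> P gets R -> R
all disciplines: ordered ✗ · linear ✗ · affine ✗ · relevant ✗ · unrestricted ✗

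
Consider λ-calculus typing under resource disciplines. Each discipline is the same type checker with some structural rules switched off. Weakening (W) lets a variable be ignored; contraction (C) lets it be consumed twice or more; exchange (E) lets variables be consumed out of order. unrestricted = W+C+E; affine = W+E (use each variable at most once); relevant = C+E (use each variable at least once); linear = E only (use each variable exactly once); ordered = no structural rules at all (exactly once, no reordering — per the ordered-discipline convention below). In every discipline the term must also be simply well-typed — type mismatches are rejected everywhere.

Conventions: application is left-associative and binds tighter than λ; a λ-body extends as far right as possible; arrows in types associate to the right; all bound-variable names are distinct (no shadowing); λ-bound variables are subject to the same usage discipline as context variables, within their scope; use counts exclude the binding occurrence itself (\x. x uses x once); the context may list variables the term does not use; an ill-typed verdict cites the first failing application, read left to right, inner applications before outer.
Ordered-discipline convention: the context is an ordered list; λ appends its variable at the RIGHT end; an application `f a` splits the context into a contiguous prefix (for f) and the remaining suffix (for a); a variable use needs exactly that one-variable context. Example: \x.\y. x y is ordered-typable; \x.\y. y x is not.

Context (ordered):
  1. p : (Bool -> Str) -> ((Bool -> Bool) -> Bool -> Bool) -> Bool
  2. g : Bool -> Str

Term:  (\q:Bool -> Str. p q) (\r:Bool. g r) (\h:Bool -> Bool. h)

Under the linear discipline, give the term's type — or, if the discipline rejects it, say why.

term : Bool
use counts: p: 1, g: 1, q (λ-bound): 1, r (λ-bound): 1, h (λ-bound): 1
order of uses: p, q, g, r, h
typing: well-typed at Bool
summary: ordered ✓ · linear ✓ · affine ✓ · relevant ✓ · unrestricted ✓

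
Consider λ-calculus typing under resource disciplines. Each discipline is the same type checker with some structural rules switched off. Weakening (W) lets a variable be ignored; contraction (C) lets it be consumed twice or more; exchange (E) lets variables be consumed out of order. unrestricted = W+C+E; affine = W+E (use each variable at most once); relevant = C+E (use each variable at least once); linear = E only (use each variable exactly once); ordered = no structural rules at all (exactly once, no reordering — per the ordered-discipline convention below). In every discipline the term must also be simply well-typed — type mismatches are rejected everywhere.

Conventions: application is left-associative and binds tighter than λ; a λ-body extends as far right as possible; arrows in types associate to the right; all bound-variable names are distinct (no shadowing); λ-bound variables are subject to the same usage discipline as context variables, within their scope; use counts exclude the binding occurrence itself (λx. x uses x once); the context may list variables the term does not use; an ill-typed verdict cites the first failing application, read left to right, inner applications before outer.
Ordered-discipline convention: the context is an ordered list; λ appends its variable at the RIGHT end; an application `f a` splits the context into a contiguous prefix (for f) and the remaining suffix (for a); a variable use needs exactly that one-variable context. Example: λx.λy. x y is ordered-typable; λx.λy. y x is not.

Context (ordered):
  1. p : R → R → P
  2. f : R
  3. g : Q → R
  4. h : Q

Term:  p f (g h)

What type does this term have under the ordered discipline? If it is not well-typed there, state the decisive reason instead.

term : P
variable uses: p: 1, f: 1, g: 1, h: 1
order of uses: p, f, g, h
typing: ✓ — P
all disciplines: ordered ✓ | linear ✓ | affine ✓ | relevant ✓ | unrestricted ✓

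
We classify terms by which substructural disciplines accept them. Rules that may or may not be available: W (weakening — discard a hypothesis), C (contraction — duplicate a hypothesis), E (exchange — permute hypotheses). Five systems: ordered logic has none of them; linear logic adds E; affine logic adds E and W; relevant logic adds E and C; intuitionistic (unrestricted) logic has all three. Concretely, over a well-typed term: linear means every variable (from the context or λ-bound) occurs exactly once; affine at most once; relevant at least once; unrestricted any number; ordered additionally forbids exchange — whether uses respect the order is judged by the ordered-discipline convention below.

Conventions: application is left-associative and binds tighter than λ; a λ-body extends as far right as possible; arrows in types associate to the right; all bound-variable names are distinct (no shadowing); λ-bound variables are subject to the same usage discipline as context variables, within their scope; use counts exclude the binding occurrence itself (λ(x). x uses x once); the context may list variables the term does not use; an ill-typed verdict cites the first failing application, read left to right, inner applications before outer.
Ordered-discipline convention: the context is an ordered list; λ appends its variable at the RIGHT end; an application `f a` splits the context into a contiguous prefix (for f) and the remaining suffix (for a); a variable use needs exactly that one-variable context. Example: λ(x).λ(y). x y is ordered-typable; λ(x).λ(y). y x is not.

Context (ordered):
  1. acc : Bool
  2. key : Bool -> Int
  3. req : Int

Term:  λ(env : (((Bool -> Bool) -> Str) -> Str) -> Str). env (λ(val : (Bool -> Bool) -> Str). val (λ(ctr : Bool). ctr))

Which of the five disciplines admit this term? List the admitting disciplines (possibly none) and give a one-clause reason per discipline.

admitted in: affine, unrestricted
usage: acc ×0, key ×0, req ×0, env (λ-bound) ×1, val (λ-bound) ×1, ctr (λ-bound) ×1
uses in reading order: env, val, ctr
typing: the term checks, with type ((((Bool -> Bool) -> Str) -> Str) -> Str) -> Str
ordered: ✗, unused: acc, key, req — weakening required
linear: ✗, unused: acc, key, req — weakening required
affine: ✓, none of acc, key, req, env, val, ctr used more than once
relevant: ✗, unused: acc, key, req — weakening required
unrestricted: ✓, typability at ((((Bool -> Bool) -> Str) -> Str) -> Str) -> Str is all that's needed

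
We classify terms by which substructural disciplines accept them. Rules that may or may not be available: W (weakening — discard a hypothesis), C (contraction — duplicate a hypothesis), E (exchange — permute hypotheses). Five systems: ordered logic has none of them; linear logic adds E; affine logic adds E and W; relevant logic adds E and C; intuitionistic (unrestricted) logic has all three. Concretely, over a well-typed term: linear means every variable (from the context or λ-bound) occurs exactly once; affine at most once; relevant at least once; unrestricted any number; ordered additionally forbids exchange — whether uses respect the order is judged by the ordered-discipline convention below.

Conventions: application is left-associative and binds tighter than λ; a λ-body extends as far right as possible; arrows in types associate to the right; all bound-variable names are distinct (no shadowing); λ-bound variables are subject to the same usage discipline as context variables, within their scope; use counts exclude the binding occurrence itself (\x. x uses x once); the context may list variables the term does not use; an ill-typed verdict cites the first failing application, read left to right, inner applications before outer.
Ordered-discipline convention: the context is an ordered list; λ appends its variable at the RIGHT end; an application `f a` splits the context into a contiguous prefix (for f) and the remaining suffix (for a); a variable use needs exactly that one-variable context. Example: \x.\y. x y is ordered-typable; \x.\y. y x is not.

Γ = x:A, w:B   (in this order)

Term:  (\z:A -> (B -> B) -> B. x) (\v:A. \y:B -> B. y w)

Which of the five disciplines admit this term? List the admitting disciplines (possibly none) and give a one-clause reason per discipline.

admitted by: affine, unrestricted
use counts: x: 1, w: 1, z [bound]: 0, v [bound]: 0, y [bound]: 1
order of uses: x, y, w
typing: ✓ — A
ordered: ✗, z, v left unused
linear: ✗, z, v left unused
affine: ✓, at most one use each (x, w, z, v, y)
relevant: ✗, z, v left unused
unrestricted: ✓, simply typable at A; W, C, E all held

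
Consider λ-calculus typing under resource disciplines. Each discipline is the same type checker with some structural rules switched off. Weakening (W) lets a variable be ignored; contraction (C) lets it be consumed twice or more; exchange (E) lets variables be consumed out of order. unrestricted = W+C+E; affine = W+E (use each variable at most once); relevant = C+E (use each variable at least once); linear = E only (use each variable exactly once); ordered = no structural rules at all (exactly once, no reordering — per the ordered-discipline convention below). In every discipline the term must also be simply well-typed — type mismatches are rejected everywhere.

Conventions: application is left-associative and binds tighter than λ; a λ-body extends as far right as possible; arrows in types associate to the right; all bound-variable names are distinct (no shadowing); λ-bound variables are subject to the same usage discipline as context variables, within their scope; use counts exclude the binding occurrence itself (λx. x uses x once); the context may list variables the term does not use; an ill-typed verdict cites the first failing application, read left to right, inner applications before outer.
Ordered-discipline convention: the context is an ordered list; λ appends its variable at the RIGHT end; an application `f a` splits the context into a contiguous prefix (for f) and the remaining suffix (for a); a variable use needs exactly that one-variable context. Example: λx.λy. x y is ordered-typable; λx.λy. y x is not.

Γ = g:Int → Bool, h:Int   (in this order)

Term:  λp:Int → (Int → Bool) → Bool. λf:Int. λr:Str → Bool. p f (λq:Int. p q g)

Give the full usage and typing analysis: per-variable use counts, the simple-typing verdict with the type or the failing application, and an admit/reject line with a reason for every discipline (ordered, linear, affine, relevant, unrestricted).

usage: g=1, h=0, p (bound)=2, f (bound)=1, r (bound)=0, q (bound)=1
order of uses: p, f, p, q, g
typing: well-typed — term : (Int → (Int → Bool) → Bool) → Int → (Str → Bool) → Bool
ordered ✗ (p ×2 used more than once (contraction); h, r never used (weakening))
linear ✗ (p ×2 used more than once (contraction); h, r never used (weakening))
affine ✗ (p ×2 used more than once (contraction))
relevant ✗ (h, r never used (weakening))
unrestricted ✓ (type-checks ((Int → (Int → Bool) → Bool) → Int → (Str → Bool) → Bool) and nothing is barred)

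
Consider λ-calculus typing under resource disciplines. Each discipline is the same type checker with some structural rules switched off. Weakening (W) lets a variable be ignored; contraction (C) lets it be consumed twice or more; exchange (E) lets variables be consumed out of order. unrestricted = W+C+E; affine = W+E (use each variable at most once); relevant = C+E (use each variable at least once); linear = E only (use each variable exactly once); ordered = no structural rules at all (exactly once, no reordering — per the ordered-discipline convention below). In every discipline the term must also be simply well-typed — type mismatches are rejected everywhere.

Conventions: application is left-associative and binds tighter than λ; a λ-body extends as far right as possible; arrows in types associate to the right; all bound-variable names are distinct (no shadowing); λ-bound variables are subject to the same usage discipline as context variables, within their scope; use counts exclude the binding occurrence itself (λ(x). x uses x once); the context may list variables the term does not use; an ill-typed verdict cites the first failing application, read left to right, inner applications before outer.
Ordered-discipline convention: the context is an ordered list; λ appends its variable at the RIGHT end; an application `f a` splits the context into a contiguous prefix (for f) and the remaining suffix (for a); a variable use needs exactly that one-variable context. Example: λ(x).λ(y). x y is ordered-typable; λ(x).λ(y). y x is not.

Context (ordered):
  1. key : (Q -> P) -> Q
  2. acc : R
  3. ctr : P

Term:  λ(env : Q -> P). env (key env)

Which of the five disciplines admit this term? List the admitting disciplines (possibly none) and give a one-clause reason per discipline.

accepted by: unrestricted
use counts: key ×1; acc ×0; ctr ×0; env (bound) ×2
use order (left to right): env, key, env
typing: well-typed — term : (Q -> P) -> P
ordered: ✗ — needs contraction — env ×2; needs weakening: acc, ctr unused
linear: ✗ — needs contraction — env ×2; needs weakening: acc, ctr unused
affine: ✗ — needs contraction — env ×2
relevant: ✗ — needs weakening: acc, ctr unused
unrestricted: ✓ — well-typed at (Q -> P) -> P; no restrictions here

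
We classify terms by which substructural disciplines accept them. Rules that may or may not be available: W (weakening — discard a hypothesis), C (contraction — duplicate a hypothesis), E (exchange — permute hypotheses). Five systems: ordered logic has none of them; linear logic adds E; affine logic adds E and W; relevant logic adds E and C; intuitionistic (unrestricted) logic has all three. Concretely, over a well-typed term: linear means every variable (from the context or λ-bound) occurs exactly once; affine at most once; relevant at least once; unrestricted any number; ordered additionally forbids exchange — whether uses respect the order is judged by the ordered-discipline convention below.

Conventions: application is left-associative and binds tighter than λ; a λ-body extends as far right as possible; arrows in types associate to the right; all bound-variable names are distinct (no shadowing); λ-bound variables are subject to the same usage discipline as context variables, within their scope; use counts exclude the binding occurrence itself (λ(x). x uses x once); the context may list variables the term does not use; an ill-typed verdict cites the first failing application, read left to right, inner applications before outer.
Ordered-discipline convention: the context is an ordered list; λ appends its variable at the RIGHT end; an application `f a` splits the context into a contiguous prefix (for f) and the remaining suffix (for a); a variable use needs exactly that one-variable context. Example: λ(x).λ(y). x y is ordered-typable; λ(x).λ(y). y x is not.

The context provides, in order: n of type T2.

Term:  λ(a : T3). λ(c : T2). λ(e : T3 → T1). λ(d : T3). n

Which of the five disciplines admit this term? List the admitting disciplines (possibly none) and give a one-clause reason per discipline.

accepted by: affine, unrestricted
use counts: n: 1; a [bound]: 0; c [bound]: 0; e [bound]: 0; d [bound]: 0
left-to-right use order: n
typing: the term checks, with type T3 → T2 → (T3 → T1) → T3 → T2
ordered: ✗, needs weakening: a, c, e, d unused
linear: ✗, needs weakening: a, c, e, d unused
affine: ✓, no duplicate uses among n, a, c, e, d
relevant: ✗, needs weakening: a, c, e, d unused
unrestricted: ✓, well-typed at T3 → T2 → (T3 → T1) → T3 → T2; no restrictions here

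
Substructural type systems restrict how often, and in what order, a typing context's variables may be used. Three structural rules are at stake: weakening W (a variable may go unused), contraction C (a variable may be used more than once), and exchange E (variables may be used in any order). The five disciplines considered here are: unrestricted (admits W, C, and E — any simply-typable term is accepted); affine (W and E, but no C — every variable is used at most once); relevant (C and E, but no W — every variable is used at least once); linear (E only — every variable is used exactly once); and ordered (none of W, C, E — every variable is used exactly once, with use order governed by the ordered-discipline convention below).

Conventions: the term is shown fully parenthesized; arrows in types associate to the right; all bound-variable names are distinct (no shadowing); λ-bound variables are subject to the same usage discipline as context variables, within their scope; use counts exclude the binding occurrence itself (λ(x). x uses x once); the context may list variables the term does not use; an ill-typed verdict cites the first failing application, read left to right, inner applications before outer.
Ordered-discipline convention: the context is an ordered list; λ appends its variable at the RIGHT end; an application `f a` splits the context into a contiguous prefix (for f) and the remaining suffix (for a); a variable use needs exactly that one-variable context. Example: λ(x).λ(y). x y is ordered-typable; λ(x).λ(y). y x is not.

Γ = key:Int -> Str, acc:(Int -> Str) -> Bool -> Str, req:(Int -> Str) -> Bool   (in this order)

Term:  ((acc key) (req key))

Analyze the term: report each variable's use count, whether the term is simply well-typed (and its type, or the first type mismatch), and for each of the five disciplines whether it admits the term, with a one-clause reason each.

use counts: key=2, acc=1, req=1
order of uses: acc, key, req, key
typing: well-typed at Str
ordered ✗ (key ×2 used more than once (contraction))
linear ✗ (key ×2 used more than once (contraction))
affine ✗ (key ×2 used more than once (contraction))
relevant ✓ (at least one use each (key, acc, req))
unrestricted ✓ (well-typed at Str; no restrictions here)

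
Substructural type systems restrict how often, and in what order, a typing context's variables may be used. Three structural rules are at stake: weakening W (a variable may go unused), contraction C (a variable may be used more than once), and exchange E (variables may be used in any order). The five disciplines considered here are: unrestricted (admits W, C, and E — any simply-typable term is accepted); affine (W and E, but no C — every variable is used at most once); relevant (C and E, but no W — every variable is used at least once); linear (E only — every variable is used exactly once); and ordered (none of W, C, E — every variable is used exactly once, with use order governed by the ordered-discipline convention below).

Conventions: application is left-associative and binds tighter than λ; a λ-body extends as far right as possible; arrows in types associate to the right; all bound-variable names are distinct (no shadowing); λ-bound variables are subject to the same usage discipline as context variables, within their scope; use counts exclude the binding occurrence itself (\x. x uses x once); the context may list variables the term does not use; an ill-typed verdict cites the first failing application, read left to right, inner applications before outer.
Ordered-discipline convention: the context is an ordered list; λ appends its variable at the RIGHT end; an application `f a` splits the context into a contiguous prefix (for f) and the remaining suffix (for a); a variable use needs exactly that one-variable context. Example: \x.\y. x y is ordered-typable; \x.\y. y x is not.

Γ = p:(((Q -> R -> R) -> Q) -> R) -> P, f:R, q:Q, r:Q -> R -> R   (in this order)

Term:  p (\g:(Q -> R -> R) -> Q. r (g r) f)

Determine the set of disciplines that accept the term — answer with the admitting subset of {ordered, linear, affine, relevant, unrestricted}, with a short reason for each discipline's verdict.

admitting disciplines: unrestricted
counts: p=1; f=1; q=0; r=2; g (λ-bound)=1
uses in reading order: p, r, g, r, f
typing: well-typed — term : P
ordered: ✗, r ×2 used more than once (contraction); q never used (weakening)
linear: ✗, r ×2 used more than once (contraction); q never used (weakening)
affine: ✗, r ×2 used more than once (contraction)
relevant: ✗, q never used (weakening)
unrestricted: ✓, type-checks (P) and nothing is barred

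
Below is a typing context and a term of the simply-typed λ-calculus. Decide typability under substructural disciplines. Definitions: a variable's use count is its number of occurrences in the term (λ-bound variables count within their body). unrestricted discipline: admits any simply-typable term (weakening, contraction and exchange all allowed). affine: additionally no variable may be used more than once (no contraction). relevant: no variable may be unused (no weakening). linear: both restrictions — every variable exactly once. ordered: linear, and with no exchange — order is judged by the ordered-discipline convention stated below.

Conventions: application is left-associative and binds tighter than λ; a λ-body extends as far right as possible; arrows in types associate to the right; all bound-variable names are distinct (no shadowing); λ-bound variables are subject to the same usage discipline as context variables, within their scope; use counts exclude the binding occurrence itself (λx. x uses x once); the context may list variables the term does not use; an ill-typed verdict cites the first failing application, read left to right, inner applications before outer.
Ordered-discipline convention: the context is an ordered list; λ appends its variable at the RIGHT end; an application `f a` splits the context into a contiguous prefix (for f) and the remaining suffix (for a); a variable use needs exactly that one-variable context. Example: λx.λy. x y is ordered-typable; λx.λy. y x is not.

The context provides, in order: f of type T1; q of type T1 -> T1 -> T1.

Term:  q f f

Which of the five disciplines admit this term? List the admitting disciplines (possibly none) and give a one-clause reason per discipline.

accepted by: relevant, unrestricted
usage: f: 2×; q: 1×
uses in reading order: q, f, f
typing: the term checks, with type T1
ordered ✗ (uses contraction: f ×2)
linear ✗ (uses contraction: f ×2)
affine ✗ (uses contraction: f ×2)
relevant ✓ (none of f, q goes unused)
unrestricted ✓ (well-typed at T1; no restrictions here)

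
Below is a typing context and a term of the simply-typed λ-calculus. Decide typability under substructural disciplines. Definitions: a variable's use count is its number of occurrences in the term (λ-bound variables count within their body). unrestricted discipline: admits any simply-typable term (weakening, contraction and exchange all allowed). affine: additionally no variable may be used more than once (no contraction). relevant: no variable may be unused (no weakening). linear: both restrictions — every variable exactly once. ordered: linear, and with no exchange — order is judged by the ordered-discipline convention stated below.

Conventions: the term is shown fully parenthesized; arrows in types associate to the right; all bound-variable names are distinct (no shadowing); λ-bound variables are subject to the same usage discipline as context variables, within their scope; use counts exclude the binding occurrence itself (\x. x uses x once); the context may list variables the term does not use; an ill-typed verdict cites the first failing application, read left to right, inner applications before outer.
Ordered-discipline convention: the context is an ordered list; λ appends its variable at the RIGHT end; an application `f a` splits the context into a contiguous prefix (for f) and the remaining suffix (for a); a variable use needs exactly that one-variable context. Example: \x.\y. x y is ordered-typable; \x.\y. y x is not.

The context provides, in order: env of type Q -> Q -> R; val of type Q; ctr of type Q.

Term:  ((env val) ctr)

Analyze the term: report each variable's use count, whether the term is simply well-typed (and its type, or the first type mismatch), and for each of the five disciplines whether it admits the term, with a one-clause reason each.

counts: env ×1; val ×1; ctr ×1
left-to-right use order: env, val, ctr
typing: well-typed at R
ordered: ✓ — single-use (env, val, ctr), ordered derivation ok
linear: ✓ — single use per variable (env, val, ctr)
affine: ✓ — env, val, ctr: no repeats, contraction unneeded
relevant: ✓ — every one of env, val, ctr appears
unrestricted: ✓ — typability at R is all that's needed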